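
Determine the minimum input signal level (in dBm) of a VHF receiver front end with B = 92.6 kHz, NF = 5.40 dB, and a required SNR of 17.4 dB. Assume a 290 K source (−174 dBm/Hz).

−101.5 dBm

Sensitivity = −174 + 10 log₁₀(B) + NF + SNR_min
= −174 + 49.67 + 5.40 + 17.4
= −101.53 dBm → −101.5 dBm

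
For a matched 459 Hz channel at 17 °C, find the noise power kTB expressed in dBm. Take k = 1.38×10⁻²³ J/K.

T = 17 °C + 273.15 = 290.15 K
P_n = kTB = 1.38×10⁻²³ × 290.15 × 4.59×10² = 1.84×10⁻¹⁸ W
In dBm: 10 log₁₀(1.84×10⁻¹⁸ / 10⁻³) = −147.4 dBm

−147.4 dBm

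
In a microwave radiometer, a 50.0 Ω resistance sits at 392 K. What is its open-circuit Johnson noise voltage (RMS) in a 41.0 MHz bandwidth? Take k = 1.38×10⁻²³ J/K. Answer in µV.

6.66 µV

V_n = √(4kTRB)
4kTRB = 4 × 1.38×10⁻²³ × 392 × 5.00×10¹ × 4.10×10⁷ = 4.44×10⁻¹¹ V²
V_n = √(4.44×10⁻¹¹) = 6.66×10⁻⁶ V = 6.66 µV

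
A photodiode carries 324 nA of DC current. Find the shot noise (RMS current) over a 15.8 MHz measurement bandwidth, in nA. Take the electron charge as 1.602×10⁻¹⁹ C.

I_n = √(2qI·B)
2qI·B = 2 × 1.602×10⁻¹⁹ × 3.24×10⁻⁷ × 1.58×10⁷ = 1.64×10⁻¹⁸ A²
I_n = √(1.64×10⁻¹⁸) = 1.28×10⁻⁹ A = 1.28 nA

1.28 nA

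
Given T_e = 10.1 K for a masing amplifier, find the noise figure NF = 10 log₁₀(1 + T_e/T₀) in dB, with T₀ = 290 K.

F = 1 + T_e/T₀ = 1 + 10.1/290 = 1.03483
NF = 10 log₁₀(1.03483) = 0.149 dB

0.149 dB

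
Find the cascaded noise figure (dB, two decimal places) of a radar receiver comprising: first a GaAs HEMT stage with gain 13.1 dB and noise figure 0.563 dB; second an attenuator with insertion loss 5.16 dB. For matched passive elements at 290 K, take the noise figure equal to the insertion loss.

0.97 dB

Convert to linear (a loss of L dB is a gain of −L dB): F_i = 10^(NF_i/10), G_i = 10^(G_i,dB/10)
  Stage 1: F_1 = 10^(0.563/10) = 1.138, G_1 = 10^(13.1/10) = 20.42
  Stage 2: F_2 = 10^(5.16/10) = 3.281, G_2 = 10^(−5.16/10) = 0.3048
Friis cascade:
  F = 1.138 + (3.281 − 1)/20.42 = 1.250
NF = 10 log₁₀(1.250) = 0.97 dB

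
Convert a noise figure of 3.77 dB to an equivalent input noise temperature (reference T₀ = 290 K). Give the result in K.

F = 10^(3.77/10) = 2.38232
T_e = (F − 1)·T₀ = (2.38232 − 1) × 290 = 401 K

401 K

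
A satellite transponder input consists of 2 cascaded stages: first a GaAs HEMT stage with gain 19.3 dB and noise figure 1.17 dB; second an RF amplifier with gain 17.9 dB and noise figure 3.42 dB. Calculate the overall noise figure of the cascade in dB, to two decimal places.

1.22 dB

Convert to linear (a loss of L dB is a gain of −L dB): F_i = 10^(NF_i/10), G_i = 10^(G_i,dB/10)
  Stage 1: F_1 = 10^(1.17/10) = 1.309, G_1 = 10^(19.3/10) = 85.11
  Stage 2: F_2 = 10^(3.42/10) = 2.198, G_2 = 10^(17.9/10) = 61.66
Friis cascade:
  F = 1.309 + (2.198 − 1)/85.11 = 1.323
NF = 10 log₁₀(1.323) = 1.22 dB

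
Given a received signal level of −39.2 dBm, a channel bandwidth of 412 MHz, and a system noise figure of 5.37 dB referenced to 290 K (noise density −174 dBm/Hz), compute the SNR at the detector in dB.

43.3 dB

Noise floor: N = −174 + 10 log₁₀(B) + NF
10 log₁₀(4.12×10⁸) = 86.15 dB
N = −174 + 86.15 + 5.37 = −82.48 dBm
SNR = P_sig − N = −39.2 − (−82.48) = 43.28 dB → 43.3 dB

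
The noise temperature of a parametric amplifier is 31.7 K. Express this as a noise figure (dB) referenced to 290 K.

0.451 dB

F = 1 + T_e/T₀ = 1 + 31.7/290 = 1.10931
NF = 10 log₁₀(1.10931) = 0.451 dB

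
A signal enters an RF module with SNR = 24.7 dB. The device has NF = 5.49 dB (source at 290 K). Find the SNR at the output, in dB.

19.21 dB

By definition F = SNR_in/SNR_out, so in dB: SNR_out = SNR_in − NF
SNR_out = 24.7 − 5.49 = 19.21 dB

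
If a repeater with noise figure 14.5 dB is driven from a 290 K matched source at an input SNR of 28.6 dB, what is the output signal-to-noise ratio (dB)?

14.1 dB

By definition F = SNR_in/SNR_out, so in dB: SNR_out = SNR_in − NF
SNR_out = 28.6 − 14.5 = 14.1 dB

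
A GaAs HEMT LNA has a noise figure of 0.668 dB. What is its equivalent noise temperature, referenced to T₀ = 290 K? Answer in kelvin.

48.2 K

F = 10^(0.668/10) = 1.16627
T_e = (F − 1)·T₀ = (1.16627 − 1) × 290 = 48.2 K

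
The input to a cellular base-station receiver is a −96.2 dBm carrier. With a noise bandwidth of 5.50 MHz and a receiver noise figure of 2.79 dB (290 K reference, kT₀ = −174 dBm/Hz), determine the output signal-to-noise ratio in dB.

Noise floor: N = −174 + 10 log₁₀(B) + NF
10 log₁₀(5.50×10⁶) = 67.4 dB
N = −174 + 67.4 + 2.79 = −103.81 dBm
SNR = P_sig − N = −96.2 − (−103.81) = 7.61 dB → 7.6 dB

7.6 dB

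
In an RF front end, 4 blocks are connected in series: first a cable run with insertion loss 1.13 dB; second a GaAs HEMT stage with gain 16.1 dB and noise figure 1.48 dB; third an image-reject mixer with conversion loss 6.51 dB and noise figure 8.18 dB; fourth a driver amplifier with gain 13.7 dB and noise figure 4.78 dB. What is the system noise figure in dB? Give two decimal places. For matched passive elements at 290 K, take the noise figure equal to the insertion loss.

Convert to linear (a loss of L dB is a gain of −L dB): F_i = 10^(NF_i/10), G_i = 10^(G_i,dB/10)
  Stage 1: F_1 = 10^(1.13/10) = 1.297, G_1 = 10^(−1.13/10) = 0.7709
  Stage 2: F_2 = 10^(1.48/10) = 1.406, G_2 = 10^(16.1/10) = 40.74
  Stage 3: F_3 = 10^(8.18/10) = 6.577, G_3 = 10^(−6.51/10) = 0.2234
  Stage 4: F_4 = 10^(4.78/10) = 3.006, G_4 = 10^(13.7/10) = 23.44
Friis cascade:
  F = 1.297 + (1.406 − 1)/0.7709 + (6.577 − 1)/31.41 + (3.006 − 1)/7.015 = 2.287
NF = 10 log₁₀(2.287) = 3.59 dB

3.59 dB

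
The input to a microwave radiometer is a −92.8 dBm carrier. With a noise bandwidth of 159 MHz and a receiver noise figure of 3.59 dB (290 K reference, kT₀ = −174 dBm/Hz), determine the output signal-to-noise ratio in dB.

Noise floor: N = −174 + 10 log₁₀(B) + NF
10 log₁₀(1.59×10⁸) = 82.01 dB
N = −174 + 82.01 + 3.59 = −88.40 dBm
SNR = P_sig − N = −92.8 − (−88.40) = −4.40 dB → −4.4 dB

−4.4 dB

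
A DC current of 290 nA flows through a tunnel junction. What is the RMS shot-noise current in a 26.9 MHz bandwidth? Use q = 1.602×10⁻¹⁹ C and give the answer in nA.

1.58 nA

I_n = √(2qI·B)
2qI·B = 2 × 1.602×10⁻¹⁹ × 2.90×10⁻⁷ × 2.69×10⁷ = 2.50×10⁻¹⁸ A²
I_n = √(2.50×10⁻¹⁸) = 1.58×10⁻⁹ A = 1.58 nA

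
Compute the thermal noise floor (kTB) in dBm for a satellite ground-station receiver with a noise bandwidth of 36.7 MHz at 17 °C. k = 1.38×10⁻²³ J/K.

−98.3 dBm

T = 17 °C + 273.15 = 290.15 K
P_n = kTB = 1.38×10⁻²³ × 290.15 × 3.67×10⁷ = 1.47×10⁻¹³ W
In dBm: 10 log₁₀(1.47×10⁻¹³ / 10⁻³) = −98.3 dBm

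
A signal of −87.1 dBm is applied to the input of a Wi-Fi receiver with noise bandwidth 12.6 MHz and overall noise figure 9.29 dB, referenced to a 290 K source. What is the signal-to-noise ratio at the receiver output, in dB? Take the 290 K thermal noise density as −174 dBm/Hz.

Noise floor: N = −174 + 10 log₁₀(B) + NF
10 log₁₀(1.26×10⁷) = 71 dB
N = −174 + 71 + 9.29 = −93.71 dBm
SNR = P_sig − N = −87.1 − (−93.71) = 6.61 dB → 6.6 dB

6.6 dB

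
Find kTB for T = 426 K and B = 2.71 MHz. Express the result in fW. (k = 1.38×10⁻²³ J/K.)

P_n = kTB = 1.38×10⁻²³ × 426 × 2.71×10⁶ = 1.59×10⁻¹⁴ W = 15.9 fW

15.9 fW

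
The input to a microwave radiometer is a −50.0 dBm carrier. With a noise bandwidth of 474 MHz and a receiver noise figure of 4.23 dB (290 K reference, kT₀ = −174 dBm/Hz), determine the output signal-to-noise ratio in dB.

Noise floor: N = −174 + 10 log₁₀(B) + NF
10 log₁₀(4.74×10⁸) = 86.76 dB
N = −174 + 86.76 + 4.23 = −83.01 dBm
SNR = P_sig − N = −50.0 − (−83.01) = 33.01 dB → 33.0 dB

33.0 dB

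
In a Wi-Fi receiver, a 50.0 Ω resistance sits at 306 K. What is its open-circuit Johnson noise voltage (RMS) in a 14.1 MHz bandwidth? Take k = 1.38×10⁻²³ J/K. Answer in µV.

V_n = √(4kTRB)
4kTRB = 4 × 1.38×10⁻²³ × 306 × 5.00×10¹ × 1.41×10⁷ = 1.19×10⁻¹¹ V²
V_n = √(1.19×10⁻¹¹) = 3.45×10⁻⁶ V = 3.45 µV

3.45 µV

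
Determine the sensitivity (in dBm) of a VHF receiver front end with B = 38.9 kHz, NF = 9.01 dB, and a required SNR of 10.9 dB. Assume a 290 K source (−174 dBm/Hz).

−108.2 dBm

Sensitivity = −174 + 10 log₁₀(B) + NF + SNR_min
= −174 + 45.9 + 9.01 + 10.9
= −108.19 dBm → −108.2 dBm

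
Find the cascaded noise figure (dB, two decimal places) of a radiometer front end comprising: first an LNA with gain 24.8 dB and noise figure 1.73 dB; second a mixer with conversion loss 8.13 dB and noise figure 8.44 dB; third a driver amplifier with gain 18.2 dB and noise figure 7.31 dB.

2.05 dB

Convert to linear (a loss of L dB is a gain of −L dB): F_i = 10^(NF_i/10), G_i = 10^(G_i,dB/10)
  Stage 1: F_1 = 10^(1.73/10) = 1.489, G_1 = 10^(24.8/10) = 302.0
  Stage 2: F_2 = 10^(8.44/10) = 6.982, G_2 = 10^(−8.13/10) = 0.1538
  Stage 3: F_3 = 10^(7.31/10) = 5.383, G_3 = 10^(18.2/10) = 66.07
Friis cascade:
  F = 1.489 + (6.982 − 1)/302.0 + (5.383 − 1)/46.45 = 1.604
NF = 10 log₁₀(1.604) = 2.05 dB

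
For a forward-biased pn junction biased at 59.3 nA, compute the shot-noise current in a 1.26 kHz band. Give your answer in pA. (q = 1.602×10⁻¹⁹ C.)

I_n = √(2qI·B)
2qI·B = 2 × 1.602×10⁻¹⁹ × 5.93×10⁻⁸ × 1.26×10³ = 2.39×10⁻²³ A²
I_n = √(2.39×10⁻²³) = 4.89×10⁻¹² A = 4.89 pA

4.89 pA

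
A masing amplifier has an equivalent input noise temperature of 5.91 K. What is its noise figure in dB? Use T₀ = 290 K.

0.088 dB

F = 1 + T_e/T₀ = 1 + 5.91/290 = 1.02038
NF = 10 log₁₀(1.02038) = 0.088 dB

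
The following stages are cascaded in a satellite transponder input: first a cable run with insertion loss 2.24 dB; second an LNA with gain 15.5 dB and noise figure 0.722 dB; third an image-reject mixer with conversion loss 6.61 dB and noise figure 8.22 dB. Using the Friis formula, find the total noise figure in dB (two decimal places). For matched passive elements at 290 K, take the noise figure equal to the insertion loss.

Convert to linear (a loss of L dB is a gain of −L dB): F_i = 10^(NF_i/10), G_i = 10^(G_i,dB/10)
  Stage 1: F_1 = 10^(2.24/10) = 1.675, G_1 = 10^(−2.24/10) = 0.5970
  Stage 2: F_2 = 10^(0.722/10) = 1.181, G_2 = 10^(15.5/10) = 35.48
  Stage 3: F_3 = 10^(8.22/10) = 6.637, G_3 = 10^(−6.61/10) = 0.2183
Friis cascade:
  F = 1.675 + (1.181 − 1)/0.5970 + (6.637 − 1)/21.18 = 2.244
NF = 10 log₁₀(2.244) = 3.51 dB

3.51 dB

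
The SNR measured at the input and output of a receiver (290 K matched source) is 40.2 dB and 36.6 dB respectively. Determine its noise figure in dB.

NF (dB) = SNR_in(dB) − SNR_out(dB) when the source is at T₀
NF = 40.2 − 36.6 = 3.6 dB

3.6 dB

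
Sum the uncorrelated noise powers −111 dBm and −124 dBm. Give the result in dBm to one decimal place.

−110.8 dBm

Convert to linear, add, convert back:
P₁ = 7.94×10⁻¹⁵ W, P₂ = 3.98×10⁻¹⁶ W
P_tot = 8.34×10⁻¹⁵ W → 10 log₁₀(P_tot / 10⁻³) = −110.8 dBm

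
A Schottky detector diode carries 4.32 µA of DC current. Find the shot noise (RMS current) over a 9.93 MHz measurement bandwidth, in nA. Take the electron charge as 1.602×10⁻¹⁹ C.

3.71 nA

I_n = √(2qI·B)
2qI·B = 2 × 1.602×10⁻¹⁹ × 4.32×10⁻⁶ × 9.93×10⁶ = 1.37×10⁻¹⁷ A²
I_n = √(1.37×10⁻¹⁷) = 3.71×10⁻⁹ A = 3.71 nA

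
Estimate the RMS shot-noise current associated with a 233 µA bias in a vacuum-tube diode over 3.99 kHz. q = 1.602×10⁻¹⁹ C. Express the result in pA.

546 pA

I_n = √(2qI·B)
2qI·B = 2 × 1.602×10⁻¹⁹ × 2.33×10⁻⁴ × 3.99×10³ = 2.98×10⁻¹⁹ A²
I_n = √(2.98×10⁻¹⁹) = 5.46×10⁻¹⁰ A = 546 pA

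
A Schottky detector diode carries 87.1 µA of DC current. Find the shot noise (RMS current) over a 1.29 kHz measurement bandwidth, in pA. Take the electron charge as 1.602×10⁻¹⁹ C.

190 pA

I_n = √(2qI·B)
2qI·B = 2 × 1.602×10⁻¹⁹ × 8.71×10⁻⁵ × 1.29×10³ = 3.60×10⁻²⁰ A²
I_n = √(3.60×10⁻²⁰) = 1.90×10⁻¹⁰ A = 190 pA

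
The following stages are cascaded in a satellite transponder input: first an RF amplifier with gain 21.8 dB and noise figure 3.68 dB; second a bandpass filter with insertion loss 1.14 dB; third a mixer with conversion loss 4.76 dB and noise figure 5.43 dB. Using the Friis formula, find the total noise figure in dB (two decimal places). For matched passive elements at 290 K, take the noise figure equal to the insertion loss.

3.72 dB

Convert to linear (a loss of L dB is a gain of −L dB): F_i = 10^(NF_i/10), G_i = 10^(G_i,dB/10)
  Stage 1: F_1 = 10^(3.68/10) = 2.333, G_1 = 10^(21.8/10) = 151.4
  Stage 2: F_2 = 10^(1.14/10) = 1.300, G_2 = 10^(−1.14/10) = 0.7691
  Stage 3: F_3 = 10^(5.43/10) = 3.491, G_3 = 10^(−4.76/10) = 0.3342
Friis cascade:
  F = 2.333 + (1.300 − 1)/151.4 + (3.491 − 1)/116.4 = 2.357
NF = 10 log₁₀(2.357) = 3.72 dB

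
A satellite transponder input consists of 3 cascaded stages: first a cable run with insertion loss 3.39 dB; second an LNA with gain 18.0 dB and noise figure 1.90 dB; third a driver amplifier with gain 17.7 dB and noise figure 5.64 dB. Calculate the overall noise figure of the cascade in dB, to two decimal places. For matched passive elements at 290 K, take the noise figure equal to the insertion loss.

Convert to linear (a loss of L dB is a gain of −L dB): F_i = 10^(NF_i/10), G_i = 10^(G_i,dB/10)
  Stage 1: F_1 = 10^(3.39/10) = 2.183, G_1 = 10^(−3.39/10) = 0.4581
  Stage 2: F_2 = 10^(1.90/10) = 1.549, G_2 = 10^(18.0/10) = 63.10
  Stage 3: F_3 = 10^(5.64/10) = 3.664, G_3 = 10^(17.7/10) = 58.88
Friis cascade:
  F = 2.183 + (1.549 − 1)/0.4581 + (3.664 − 1)/28.91 = 3.473
NF = 10 log₁₀(3.473) = 5.41 dB

5.41 dB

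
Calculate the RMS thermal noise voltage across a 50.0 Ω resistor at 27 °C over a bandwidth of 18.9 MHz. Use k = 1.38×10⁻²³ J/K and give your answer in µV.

T = 27 °C + 273.15 = 300.15 K
V_n = √(4kTRB)
4kTRB = 4 × 1.38×10⁻²³ × 300.15 × 5.00×10¹ × 1.89×10⁷ = 1.57×10⁻¹¹ V²
V_n = √(1.57×10⁻¹¹) = 3.96×10⁻⁶ V = 3.96 µV

3.96 µV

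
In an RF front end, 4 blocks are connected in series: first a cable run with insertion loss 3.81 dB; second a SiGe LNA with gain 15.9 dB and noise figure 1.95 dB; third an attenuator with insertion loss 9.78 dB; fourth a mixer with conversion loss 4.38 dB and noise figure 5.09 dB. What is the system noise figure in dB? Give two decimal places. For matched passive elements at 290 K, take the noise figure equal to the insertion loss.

Convert to linear (a loss of L dB is a gain of −L dB): F_i = 10^(NF_i/10), G_i = 10^(G_i,dB/10)
  Stage 1: F_1 = 10^(3.81/10) = 2.404, G_1 = 10^(−3.81/10) = 0.4159
  Stage 2: F_2 = 10^(1.95/10) = 1.567, G_2 = 10^(15.9/10) = 38.90
  Stage 3: F_3 = 10^(9.78/10) = 9.506, G_3 = 10^(−9.78/10) = 0.1052
  Stage 4: F_4 = 10^(5.09/10) = 3.228, G_4 = 10^(−4.38/10) = 0.3648
Friis cascade:
  F = 2.404 + (1.567 − 1)/0.4159 + (9.506 − 1)/16.18 + (3.228 − 1)/1.702 = 5.602
NF = 10 log₁₀(5.602) = 7.48 dB

7.48 dB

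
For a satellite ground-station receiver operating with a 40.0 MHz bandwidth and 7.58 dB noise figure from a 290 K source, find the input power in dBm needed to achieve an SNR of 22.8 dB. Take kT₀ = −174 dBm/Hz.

Sensitivity = −174 + 10 log₁₀(B) + NF + SNR_min
= −174 + 76.02 + 7.58 + 22.8
= −67.60 dBm → −67.6 dBm

−67.6 dBm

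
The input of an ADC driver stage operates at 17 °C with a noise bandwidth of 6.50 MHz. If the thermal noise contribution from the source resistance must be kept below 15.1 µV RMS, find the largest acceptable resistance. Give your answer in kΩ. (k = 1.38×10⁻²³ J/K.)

2.19 kΩ

T = 17 °C + 273.15 = 290.15 K
Johnson–Nyquist: V_n = √(4kTRB) ⇒ R = V_n² / (4kTB)
4kTB = 4 × 1.38×10⁻²³ × 290.15 × 6.50×10⁶ = 1.04×10⁻¹³
R = (1.51×10⁻⁵)² / 1.04×10⁻¹³ = 2.19×10³ Ω = 2.19 kΩ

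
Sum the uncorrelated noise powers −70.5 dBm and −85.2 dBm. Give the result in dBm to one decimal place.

−70.4 dBm

Convert to linear, add, convert back:
P₁ = 8.91×10⁻¹¹ W, P₂ = 3.02×10⁻¹² W
P_tot = 9.21×10⁻¹¹ W → 10 log₁₀(P_tot / 10⁻³) = −70.4 dBm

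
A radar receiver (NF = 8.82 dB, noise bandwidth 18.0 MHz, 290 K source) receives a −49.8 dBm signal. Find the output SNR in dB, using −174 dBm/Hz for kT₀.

42.8 dB

Noise floor: N = −174 + 10 log₁₀(B) + NF
10 log₁₀(1.80×10⁷) = 72.55 dB
N = −174 + 72.55 + 8.82 = −92.63 dBm
SNR = P_sig − N = −49.8 − (−92.63) = 42.83 dB → 42.8 dB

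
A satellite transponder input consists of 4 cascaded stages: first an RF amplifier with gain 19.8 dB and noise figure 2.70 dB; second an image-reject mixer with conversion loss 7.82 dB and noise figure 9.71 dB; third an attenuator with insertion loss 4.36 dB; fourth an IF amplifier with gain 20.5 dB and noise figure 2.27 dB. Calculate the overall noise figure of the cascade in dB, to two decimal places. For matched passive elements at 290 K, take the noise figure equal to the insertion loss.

3.38 dB

Convert to linear (a loss of L dB is a gain of −L dB): F_i = 10^(NF_i/10), G_i = 10^(G_i,dB/10)
  Stage 1: F_1 = 10^(2.70/10) = 1.862, G_1 = 10^(19.8/10) = 95.50
  Stage 2: F_2 = 10^(9.71/10) = 9.354, G_2 = 10^(−7.82/10) = 0.1652
  Stage 3: F_3 = 10^(4.36/10) = 2.729, G_3 = 10^(−4.36/10) = 0.3664
  Stage 4: F_4 = 10^(2.27/10) = 1.687, G_4 = 10^(20.5/10) = 112.2
Friis cascade:
  F = 1.862 + (9.354 − 1)/95.50 + (2.729 − 1)/15.78 + (1.687 − 1)/5.781 = 2.178
NF = 10 log₁₀(2.178) = 3.38 dB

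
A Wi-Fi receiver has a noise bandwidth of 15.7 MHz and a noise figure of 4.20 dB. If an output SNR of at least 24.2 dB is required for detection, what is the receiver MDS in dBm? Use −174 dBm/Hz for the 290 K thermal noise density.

−73.6 dBm

Sensitivity = −174 + 10 log₁₀(B) + NF + SNR_min
= −174 + 71.96 + 4.20 + 24.2
= −73.64 dBm → −73.6 dBm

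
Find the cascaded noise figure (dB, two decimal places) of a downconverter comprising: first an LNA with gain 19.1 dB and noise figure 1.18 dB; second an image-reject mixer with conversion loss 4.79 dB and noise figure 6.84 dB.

1.33 dB

Convert to linear (a loss of L dB is a gain of −L dB): F_i = 10^(NF_i/10), G_i = 10^(G_i,dB/10)
  Stage 1: F_1 = 10^(1.18/10) = 1.312, G_1 = 10^(19.1/10) = 81.28
  Stage 2: F_2 = 10^(6.84/10) = 4.831, G_2 = 10^(−4.79/10) = 0.3319
Friis cascade:
  F = 1.312 + (4.831 − 1)/81.28 = 1.359
NF = 10 log₁₀(1.359) = 1.33 dB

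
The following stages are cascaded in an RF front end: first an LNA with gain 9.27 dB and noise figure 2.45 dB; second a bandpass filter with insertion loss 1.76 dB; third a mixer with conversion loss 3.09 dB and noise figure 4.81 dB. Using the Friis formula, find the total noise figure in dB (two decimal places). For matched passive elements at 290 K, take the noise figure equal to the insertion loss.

Convert to linear (a loss of L dB is a gain of −L dB): F_i = 10^(NF_i/10), G_i = 10^(G_i,dB/10)
  Stage 1: F_1 = 10^(2.45/10) = 1.758, G_1 = 10^(9.27/10) = 8.453
  Stage 2: F_2 = 10^(1.76/10) = 1.500, G_2 = 10^(−1.76/10) = 0.6668
  Stage 3: F_3 = 10^(4.81/10) = 3.027, G_3 = 10^(−3.09/10) = 0.4909
Friis cascade:
  F = 1.758 + (1.500 − 1)/8.453 + (3.027 − 1)/5.636 = 2.177
NF = 10 log₁₀(2.177) = 3.38 dB

3.38 dB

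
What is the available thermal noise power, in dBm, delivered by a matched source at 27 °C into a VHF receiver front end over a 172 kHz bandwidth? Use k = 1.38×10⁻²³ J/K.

−121.5 dBm

T = 27 °C + 273.15 = 300.15 K
P_n = kTB = 1.38×10⁻²³ × 300.15 × 1.72×10⁵ = 7.12×10⁻¹⁶ W
In dBm: 10 log₁₀(7.12×10⁻¹⁶ / 10⁻³) = −121.5 dBm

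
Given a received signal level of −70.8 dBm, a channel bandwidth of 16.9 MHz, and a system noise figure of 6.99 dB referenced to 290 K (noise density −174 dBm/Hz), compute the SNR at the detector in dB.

Noise floor: N = −174 + 10 log₁₀(B) + NF
10 log₁₀(1.69×10⁷) = 72.28 dB
N = −174 + 72.28 + 6.99 = −94.73 dBm
SNR = P_sig − N = −70.8 − (−94.73) = 23.93 dB → 23.9 dB

23.9 dB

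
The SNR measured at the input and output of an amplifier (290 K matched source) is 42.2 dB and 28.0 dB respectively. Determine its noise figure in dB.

NF (dB) = SNR_in(dB) − SNR_out(dB) when the source is at T₀
NF = 42.2 − 28.0 = 14.2 dB

14.2 dB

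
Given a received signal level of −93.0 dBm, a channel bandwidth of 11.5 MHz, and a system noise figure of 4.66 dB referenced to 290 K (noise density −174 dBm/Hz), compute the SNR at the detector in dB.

Noise floor: N = −174 + 10 log₁₀(B) + NF
10 log₁₀(1.15×10⁷) = 70.61 dB
N = −174 + 70.61 + 4.66 = −98.73 dBm
SNR = P_sig − N = −93.0 − (−98.73) = 5.73 dB → 5.7 dB

5.7 dB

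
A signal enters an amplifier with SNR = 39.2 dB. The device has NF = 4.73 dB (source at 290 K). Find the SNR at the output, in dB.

34.47 dB

By definition F = SNR_in/SNR_out, so in dB: SNR_out = SNR_in − NF
SNR_out = 39.2 − 4.73 = 34.47 dB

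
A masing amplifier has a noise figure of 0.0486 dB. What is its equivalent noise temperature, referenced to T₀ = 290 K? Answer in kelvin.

F = 10^(0.0486/10) = 1.01125
T_e = (F − 1)·T₀ = (1.01125 − 1) × 290 = 3.26 K

3.26 K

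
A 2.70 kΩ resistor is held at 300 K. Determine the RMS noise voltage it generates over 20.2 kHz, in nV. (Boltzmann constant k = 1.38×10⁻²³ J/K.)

V_n = √(4kTRB)
4kTRB = 4 × 1.38×10⁻²³ × 300 × 2.70×10³ × 2.02×10⁴ = 9.03×10⁻¹³ V²
V_n = √(9.03×10⁻¹³) = 9.50×10⁻⁷ V = 950 nV

950 nV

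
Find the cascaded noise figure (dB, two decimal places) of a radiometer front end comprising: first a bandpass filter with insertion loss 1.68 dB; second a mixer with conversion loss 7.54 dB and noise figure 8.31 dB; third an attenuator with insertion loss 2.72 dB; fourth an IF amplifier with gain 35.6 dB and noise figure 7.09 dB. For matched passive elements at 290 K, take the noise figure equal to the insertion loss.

Convert to linear (a loss of L dB is a gain of −L dB): F_i = 10^(NF_i/10), G_i = 10^(G_i,dB/10)
  Stage 1: F_1 = 10^(1.68/10) = 1.472, G_1 = 10^(−1.68/10) = 0.6792
  Stage 2: F_2 = 10^(8.31/10) = 6.776, G_2 = 10^(−7.54/10) = 0.1762
  Stage 3: F_3 = 10^(2.72/10) = 1.871, G_3 = 10^(−2.72/10) = 0.5346
  Stage 4: F_4 = 10^(7.09/10) = 5.117, G_4 = 10^(35.6/10) = 3631
Friis cascade:
  F = 1.472 + (6.776 − 1)/0.6792 + (1.871 − 1)/0.1197 + (5.117 − 1)/0.06397 = 81.60
NF = 10 log₁₀(81.60) = 19.12 dB

19.12 dB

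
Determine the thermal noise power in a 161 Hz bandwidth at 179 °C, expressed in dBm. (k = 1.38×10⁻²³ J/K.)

T = 179 °C + 273.15 = 452.15 K
P_n = kTB = 1.38×10⁻²³ × 452.15 × 1.61×10² = 1.00×10⁻¹⁸ W
In dBm: 10 log₁₀(1.00×10⁻¹⁸ / 10⁻³) = −150.0 dBm

−150.0 dBm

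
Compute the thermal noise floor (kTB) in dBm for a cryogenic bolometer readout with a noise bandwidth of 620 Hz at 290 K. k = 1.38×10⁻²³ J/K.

−146.1 dBm

P_n = kTB = 1.38×10⁻²³ × 290 × 6.20×10² = 2.48×10⁻¹⁸ W
In dBm: 10 log₁₀(2.48×10⁻¹⁸ / 10⁻³) = −146.1 dBm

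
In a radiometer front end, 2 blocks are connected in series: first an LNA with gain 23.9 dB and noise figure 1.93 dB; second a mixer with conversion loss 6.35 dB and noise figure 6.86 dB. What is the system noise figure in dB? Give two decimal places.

Convert to linear (a loss of L dB is a gain of −L dB): F_i = 10^(NF_i/10), G_i = 10^(G_i,dB/10)
  Stage 1: F_1 = 10^(1.93/10) = 1.560, G_1 = 10^(23.9/10) = 245.5
  Stage 2: F_2 = 10^(6.86/10) = 4.853, G_2 = 10^(−6.35/10) = 0.2317
Friis cascade:
  F = 1.560 + (4.853 − 1)/245.5 = 1.575
NF = 10 log₁₀(1.575) = 1.97 dB

1.97 dB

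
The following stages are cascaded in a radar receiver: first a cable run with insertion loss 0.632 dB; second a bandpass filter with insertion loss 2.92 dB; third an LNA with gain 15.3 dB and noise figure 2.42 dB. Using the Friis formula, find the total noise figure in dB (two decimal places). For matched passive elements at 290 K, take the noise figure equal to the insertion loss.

Convert to linear (a loss of L dB is a gain of −L dB): F_i = 10^(NF_i/10), G_i = 10^(G_i,dB/10)
  Stage 1: F_1 = 10^(0.632/10) = 1.157, G_1 = 10^(−0.632/10) = 0.8646
  Stage 2: F_2 = 10^(2.92/10) = 1.959, G_2 = 10^(−2.92/10) = 0.5105
  Stage 3: F_3 = 10^(2.42/10) = 1.746, G_3 = 10^(15.3/10) = 33.88
Friis cascade:
  F = 1.157 + (1.959 − 1)/0.8646 + (1.746 − 1)/0.4414 = 3.955
NF = 10 log₁₀(3.955) = 5.97 dB

5.97 dB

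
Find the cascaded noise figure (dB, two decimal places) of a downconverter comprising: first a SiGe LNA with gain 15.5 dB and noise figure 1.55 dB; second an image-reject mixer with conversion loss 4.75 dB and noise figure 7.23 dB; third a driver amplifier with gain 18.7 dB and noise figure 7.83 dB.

Convert to linear (a loss of L dB is a gain of −L dB): F_i = 10^(NF_i/10), G_i = 10^(G_i,dB/10)
  Stage 1: F_1 = 10^(1.55/10) = 1.429, G_1 = 10^(15.5/10) = 35.48
  Stage 2: F_2 = 10^(7.23/10) = 5.284, G_2 = 10^(−4.75/10) = 0.3350
  Stage 3: F_3 = 10^(7.83/10) = 6.067, G_3 = 10^(18.7/10) = 74.13
Friis cascade:
  F = 1.429 + (5.284 − 1)/35.48 + (6.067 − 1)/11.89 = 1.976
NF = 10 log₁₀(1.976) = 2.96 dB

2.96 dB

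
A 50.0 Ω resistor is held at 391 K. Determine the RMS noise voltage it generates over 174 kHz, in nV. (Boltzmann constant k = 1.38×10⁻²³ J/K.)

V_n = √(4kTRB)
4kTRB = 4 × 1.38×10⁻²³ × 391 × 5.00×10¹ × 1.74×10⁵ = 1.88×10⁻¹³ V²
V_n = √(1.88×10⁻¹³) = 4.33×10⁻⁷ V = 433 nV

433 nV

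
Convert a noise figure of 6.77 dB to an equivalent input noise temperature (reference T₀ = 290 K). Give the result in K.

1088 K

F = 10^(6.77/10) = 4.75335
T_e = (F − 1)·T₀ = (4.75335 − 1) × 290 = 1088 K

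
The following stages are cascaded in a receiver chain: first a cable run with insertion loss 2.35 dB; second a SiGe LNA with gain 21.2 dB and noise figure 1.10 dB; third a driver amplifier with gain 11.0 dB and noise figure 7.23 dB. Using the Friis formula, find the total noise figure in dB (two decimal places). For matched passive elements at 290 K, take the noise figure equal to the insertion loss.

3.56 dB

Convert to linear (a loss of L dB is a gain of −L dB): F_i = 10^(NF_i/10), G_i = 10^(G_i,dB/10)
  Stage 1: F_1 = 10^(2.35/10) = 1.718, G_1 = 10^(−2.35/10) = 0.5821
  Stage 2: F_2 = 10^(1.10/10) = 1.288, G_2 = 10^(21.2/10) = 131.8
  Stage 3: F_3 = 10^(7.23/10) = 5.284, G_3 = 10^(11.0/10) = 12.59
Friis cascade:
  F = 1.718 + (1.288 − 1)/0.5821 + (5.284 − 1)/76.74 = 2.269
NF = 10 log₁₀(2.269) = 3.56 dB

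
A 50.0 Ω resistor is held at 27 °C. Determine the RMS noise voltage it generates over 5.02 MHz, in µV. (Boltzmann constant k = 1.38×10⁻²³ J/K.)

T = 27 °C + 273.15 = 300.15 K
V_n = √(4kTRB)
4kTRB = 4 × 1.38×10⁻²³ × 300.15 × 5.00×10¹ × 5.02×10⁶ = 4.16×10⁻¹² V²
V_n = √(4.16×10⁻¹²) = 2.04×10⁻⁶ V = 2.04 µV

2.04 µV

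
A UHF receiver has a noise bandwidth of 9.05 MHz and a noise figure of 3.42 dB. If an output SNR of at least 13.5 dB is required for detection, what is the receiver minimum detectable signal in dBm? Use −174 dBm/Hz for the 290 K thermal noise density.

Sensitivity = −174 + 10 log₁₀(B) + NF + SNR_min
= −174 + 69.57 + 3.42 + 13.5
= −87.51 dBm → −87.5 dBm

−87.5 dBm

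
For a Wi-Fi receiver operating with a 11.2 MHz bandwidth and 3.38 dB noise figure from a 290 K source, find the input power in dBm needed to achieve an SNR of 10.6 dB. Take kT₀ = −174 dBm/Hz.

Sensitivity = −174 + 10 log₁₀(B) + NF + SNR_min
= −174 + 70.49 + 3.38 + 10.6
= −89.53 dBm → −89.5 dBm

−89.5 dBm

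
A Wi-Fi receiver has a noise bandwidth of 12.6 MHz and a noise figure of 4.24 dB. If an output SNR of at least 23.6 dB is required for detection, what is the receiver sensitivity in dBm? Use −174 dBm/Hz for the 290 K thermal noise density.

Sensitivity = −174 + 10 log₁₀(B) + NF + SNR_min
= −174 + 71 + 4.24 + 23.6
= −75.16 dBm → −75.2 dBm

−75.2 dBm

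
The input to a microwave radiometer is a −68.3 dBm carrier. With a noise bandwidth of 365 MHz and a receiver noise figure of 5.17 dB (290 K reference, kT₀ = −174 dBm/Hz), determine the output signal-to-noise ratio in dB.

14.9 dB

Noise floor: N = −174 + 10 log₁₀(B) + NF
10 log₁₀(3.65×10⁸) = 85.62 dB
N = −174 + 85.62 + 5.17 = −83.21 dBm
SNR = P_sig − N = −68.3 − (−83.21) = 14.91 dB → 14.9 dB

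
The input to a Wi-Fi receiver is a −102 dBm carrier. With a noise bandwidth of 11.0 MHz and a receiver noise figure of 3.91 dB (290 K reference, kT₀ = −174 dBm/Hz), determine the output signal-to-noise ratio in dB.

−2.3 dB

Noise floor: N = −174 + 10 log₁₀(B) + NF
10 log₁₀(1.10×10⁷) = 70.41 dB
N = −174 + 70.41 + 3.91 = −99.68 dBm
SNR = P_sig − N = −102 − (−99.68) = −2.32 dB → −2.3 dB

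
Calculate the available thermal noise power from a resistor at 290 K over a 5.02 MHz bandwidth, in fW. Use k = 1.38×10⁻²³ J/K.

P_n = kTB = 1.38×10⁻²³ × 290 × 5.02×10⁶ = 2.01×10⁻¹⁴ W = 20.1 fW

20.1 fW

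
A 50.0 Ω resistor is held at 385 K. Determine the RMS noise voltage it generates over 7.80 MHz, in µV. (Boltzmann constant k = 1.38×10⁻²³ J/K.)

2.88 µV

V_n = √(4kTRB)
4kTRB = 4 × 1.38×10⁻²³ × 385 × 5.00×10¹ × 7.80×10⁶ = 8.29×10⁻¹² V²
V_n = √(8.29×10⁻¹²) = 2.88×10⁻⁶ V = 2.88 µV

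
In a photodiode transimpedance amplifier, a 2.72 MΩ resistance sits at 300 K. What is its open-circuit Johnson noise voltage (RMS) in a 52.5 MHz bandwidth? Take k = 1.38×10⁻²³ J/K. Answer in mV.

V_n = √(4kTRB)
4kTRB = 4 × 1.38×10⁻²³ × 300 × 2.72×10⁶ × 5.25×10⁷ = 2.36×10⁻⁶ V²
V_n = √(2.36×10⁻⁶) = 1.54×10⁻³ V = 1.54 mV

1.54 mV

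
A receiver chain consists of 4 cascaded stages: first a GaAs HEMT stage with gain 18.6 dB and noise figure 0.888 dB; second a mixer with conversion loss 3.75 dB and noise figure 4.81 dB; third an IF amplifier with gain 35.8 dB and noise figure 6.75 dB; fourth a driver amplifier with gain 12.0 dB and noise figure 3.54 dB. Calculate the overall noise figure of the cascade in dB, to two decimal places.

Convert to linear (a loss of L dB is a gain of −L dB): F_i = 10^(NF_i/10), G_i = 10^(G_i,dB/10)
  Stage 1: F_1 = 10^(0.888/10) = 1.227, G_1 = 10^(18.6/10) = 72.44
  Stage 2: F_2 = 10^(4.81/10) = 3.027, G_2 = 10^(−3.75/10) = 0.4217
  Stage 3: F_3 = 10^(6.75/10) = 4.732, G_3 = 10^(35.8/10) = 3802
  Stage 4: F_4 = 10^(3.54/10) = 2.259, G_4 = 10^(12.0/10) = 15.85
Friis cascade:
  F = 1.227 + (3.027 − 1)/72.44 + (4.732 − 1)/30.55 + (2.259 − 1)/1.161×10⁵ = 1.377
NF = 10 log₁₀(1.377) = 1.39 dB

1.39 dB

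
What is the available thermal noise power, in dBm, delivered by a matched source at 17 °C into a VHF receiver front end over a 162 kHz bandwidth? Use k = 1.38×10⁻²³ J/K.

T = 17 °C + 273.15 = 290.15 K
P_n = kTB = 1.38×10⁻²³ × 290.15 × 1.62×10⁵ = 6.49×10⁻¹⁶ W
In dBm: 10 log₁₀(6.49×10⁻¹⁶ / 10⁻³) = −121.9 dBm

−121.9 dBm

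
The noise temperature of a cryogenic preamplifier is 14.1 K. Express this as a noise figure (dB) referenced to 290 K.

0.206 dB

F = 1 + T_e/T₀ = 1 + 14.1/290 = 1.04862
NF = 10 log₁₀(1.04862) = 0.206 dB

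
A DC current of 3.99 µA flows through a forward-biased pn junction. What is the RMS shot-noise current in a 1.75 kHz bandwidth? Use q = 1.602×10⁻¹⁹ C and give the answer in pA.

I_n = √(2qI·B)
2qI·B = 2 × 1.602×10⁻¹⁹ × 3.99×10⁻⁶ × 1.75×10³ = 2.24×10⁻²¹ A²
I_n = √(2.24×10⁻²¹) = 4.73×10⁻¹¹ A = 47.3 pA

47.3 pA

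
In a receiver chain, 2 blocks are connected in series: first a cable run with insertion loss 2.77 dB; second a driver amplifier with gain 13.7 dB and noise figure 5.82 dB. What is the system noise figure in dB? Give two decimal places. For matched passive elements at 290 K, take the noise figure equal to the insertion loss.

8.59 dB

Convert to linear (a loss of L dB is a gain of −L dB): F_i = 10^(NF_i/10), G_i = 10^(G_i,dB/10)
  Stage 1: F_1 = 10^(2.77/10) = 1.892, G_1 = 10^(−2.77/10) = 0.5284
  Stage 2: F_2 = 10^(5.82/10) = 3.819, G_2 = 10^(13.7/10) = 23.44
Friis cascade:
  F = 1.892 + (3.819 − 1)/0.5284 = 7.228
NF = 10 log₁₀(7.228) = 8.59 dB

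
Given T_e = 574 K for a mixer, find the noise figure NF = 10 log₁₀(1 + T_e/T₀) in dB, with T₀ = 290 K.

4.74 dB

F = 1 + T_e/T₀ = 1 + 574/290 = 2.97931
NF = 10 log₁₀(2.97931) = 4.74 dB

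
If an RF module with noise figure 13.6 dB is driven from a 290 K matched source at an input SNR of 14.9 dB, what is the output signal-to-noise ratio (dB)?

1.3 dB

By definition F = SNR_in/SNR_out, so in dB: SNR_out = SNR_in − NF
SNR_out = 14.9 − 13.6 = 1.3 dB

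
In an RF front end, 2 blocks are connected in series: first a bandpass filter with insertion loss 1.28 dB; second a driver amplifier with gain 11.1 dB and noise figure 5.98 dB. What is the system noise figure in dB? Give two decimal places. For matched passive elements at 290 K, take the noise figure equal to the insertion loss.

7.26 dB

Convert to linear (a loss of L dB is a gain of −L dB): F_i = 10^(NF_i/10), G_i = 10^(G_i,dB/10)
  Stage 1: F_1 = 10^(1.28/10) = 1.343, G_1 = 10^(−1.28/10) = 0.7447
  Stage 2: F_2 = 10^(5.98/10) = 3.963, G_2 = 10^(11.1/10) = 12.88
Friis cascade:
  F = 1.343 + (3.963 − 1)/0.7447 = 5.321
NF = 10 log₁₀(5.321) = 7.26 dB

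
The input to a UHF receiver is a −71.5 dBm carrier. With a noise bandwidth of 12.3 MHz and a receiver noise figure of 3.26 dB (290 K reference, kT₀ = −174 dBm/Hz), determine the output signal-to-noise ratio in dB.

28.3 dB

Noise floor: N = −174 + 10 log₁₀(B) + NF
10 log₁₀(1.23×10⁷) = 70.9 dB
N = −174 + 70.9 + 3.26 = −99.84 dBm
SNR = P_sig − N = −71.5 − (−99.84) = 28.34 dB → 28.3 dB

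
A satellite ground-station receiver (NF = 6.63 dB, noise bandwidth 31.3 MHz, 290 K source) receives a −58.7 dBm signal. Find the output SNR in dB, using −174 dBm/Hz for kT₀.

33.7 dB

Noise floor: N = −174 + 10 log₁₀(B) + NF
10 log₁₀(3.13×10⁷) = 74.96 dB
N = −174 + 74.96 + 6.63 = −92.41 dBm
SNR = P_sig − N = −58.7 − (−92.41) = 33.71 dB → 33.7 dB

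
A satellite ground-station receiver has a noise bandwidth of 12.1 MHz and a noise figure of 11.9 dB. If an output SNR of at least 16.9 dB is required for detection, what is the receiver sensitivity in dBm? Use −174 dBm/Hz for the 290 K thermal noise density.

Sensitivity = −174 + 10 log₁₀(B) + NF + SNR_min
= −174 + 70.83 + 11.9 + 16.9
= −74.37 dBm → −74.4 dBm

−74.4 dBm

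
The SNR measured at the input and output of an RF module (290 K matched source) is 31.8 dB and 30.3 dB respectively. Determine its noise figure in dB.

1.5 dB

NF (dB) = SNR_in(dB) − SNR_out(dB) when the source is at T₀
NF = 31.8 − 30.3 = 1.5 dB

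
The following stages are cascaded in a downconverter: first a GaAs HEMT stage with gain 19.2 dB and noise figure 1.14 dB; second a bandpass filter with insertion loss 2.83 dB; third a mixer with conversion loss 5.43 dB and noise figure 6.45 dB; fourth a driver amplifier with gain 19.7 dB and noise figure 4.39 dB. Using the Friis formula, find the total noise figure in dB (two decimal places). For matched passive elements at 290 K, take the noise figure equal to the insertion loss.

1.85 dB

Convert to linear (a loss of L dB is a gain of −L dB): F_i = 10^(NF_i/10), G_i = 10^(G_i,dB/10)
  Stage 1: F_1 = 10^(1.14/10) = 1.300, G_1 = 10^(19.2/10) = 83.18
  Stage 2: F_2 = 10^(2.83/10) = 1.919, G_2 = 10^(−2.83/10) = 0.5212
  Stage 3: F_3 = 10^(6.45/10) = 4.416, G_3 = 10^(−5.43/10) = 0.2864
  Stage 4: F_4 = 10^(4.39/10) = 2.748, G_4 = 10^(19.7/10) = 93.33
Friis cascade:
  F = 1.300 + (1.919 − 1)/83.18 + (4.416 − 1)/43.35 + (2.748 − 1)/12.42 = 1.531
NF = 10 log₁₀(1.531) = 1.85 dB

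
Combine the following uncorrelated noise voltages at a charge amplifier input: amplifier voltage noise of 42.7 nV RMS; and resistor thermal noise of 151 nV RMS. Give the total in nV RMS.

Uncorrelated sources add in power (mean-square): V_tot = √(ΣV_i²)
V_tot = √[(4.27×10⁻⁸)² + (1.51×10⁻⁷)²] = 1.57×10⁻⁷ V = 157 nV

157 nV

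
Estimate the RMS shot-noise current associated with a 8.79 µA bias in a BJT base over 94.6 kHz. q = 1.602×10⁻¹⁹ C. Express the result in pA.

516 pA

I_n = √(2qI·B)
2qI·B = 2 × 1.602×10⁻¹⁹ × 8.79×10⁻⁶ × 9.46×10⁴ = 2.66×10⁻¹⁹ A²
I_n = √(2.66×10⁻¹⁹) = 5.16×10⁻¹⁰ A = 516 pA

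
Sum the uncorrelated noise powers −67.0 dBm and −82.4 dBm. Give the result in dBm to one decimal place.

−66.9 dBm

Convert to linear, add, convert back:
P₁ = 2.00×10⁻¹⁰ W, P₂ = 5.75×10⁻¹² W
P_tot = 2.05×10⁻¹⁰ W → 10 log₁₀(P_tot / 10⁻³) = −66.9 dBm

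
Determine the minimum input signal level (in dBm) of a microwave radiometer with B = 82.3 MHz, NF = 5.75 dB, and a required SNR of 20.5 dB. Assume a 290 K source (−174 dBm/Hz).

−68.6 dBm

Sensitivity = −174 + 10 log₁₀(B) + NF + SNR_min
= −174 + 79.15 + 5.75 + 20.5
= −68.60 dBm → −68.6 dBm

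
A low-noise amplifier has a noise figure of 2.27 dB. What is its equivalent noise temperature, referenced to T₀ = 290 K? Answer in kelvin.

F = 10^(2.27/10) = 1.68655
T_e = (F − 1)·T₀ = (1.68655 − 1) × 290 = 199 K

199 K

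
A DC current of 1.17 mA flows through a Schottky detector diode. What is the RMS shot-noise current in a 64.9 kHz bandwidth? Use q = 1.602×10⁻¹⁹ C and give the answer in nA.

4.93 nA

I_n = √(2qI·B)
2qI·B = 2 × 1.602×10⁻¹⁹ × 1.17×10⁻³ × 6.49×10⁴ = 2.43×10⁻¹⁷ A²
I_n = √(2.43×10⁻¹⁷) = 4.93×10⁻⁹ A = 4.93 nA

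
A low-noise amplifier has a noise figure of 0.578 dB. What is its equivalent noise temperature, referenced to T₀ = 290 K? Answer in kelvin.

41.3 K

F = 10^(0.578/10) = 1.14235
T_e = (F − 1)·T₀ = (1.14235 − 1) × 290 = 41.3 K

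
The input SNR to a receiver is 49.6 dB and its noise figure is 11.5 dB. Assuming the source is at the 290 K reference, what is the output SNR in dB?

38.1 dB

By definition F = SNR_in/SNR_out, so in dB: SNR_out = SNR_in − NF
SNR_out = 49.6 − 11.5 = 38.1 dB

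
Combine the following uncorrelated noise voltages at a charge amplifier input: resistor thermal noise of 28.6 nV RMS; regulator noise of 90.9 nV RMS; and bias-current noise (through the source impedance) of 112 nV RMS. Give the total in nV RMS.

147 nV

Uncorrelated sources add in power (mean-square): V_tot = √(ΣV_i²)
V_tot = √[(2.86×10⁻⁸)² + (9.09×10⁻⁸)² + (1.12×10⁻⁷)²] = 1.47×10⁻⁷ V = 147 nV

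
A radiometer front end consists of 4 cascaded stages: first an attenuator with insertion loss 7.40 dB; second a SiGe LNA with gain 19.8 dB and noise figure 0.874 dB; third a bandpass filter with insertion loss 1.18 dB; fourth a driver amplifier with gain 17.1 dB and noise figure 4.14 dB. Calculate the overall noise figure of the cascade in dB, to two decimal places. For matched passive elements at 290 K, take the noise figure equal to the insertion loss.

Convert to linear (a loss of L dB is a gain of −L dB): F_i = 10^(NF_i/10), G_i = 10^(G_i,dB/10)
  Stage 1: F_1 = 10^(7.40/10) = 5.495, G_1 = 10^(−7.40/10) = 0.1820
  Stage 2: F_2 = 10^(0.874/10) = 1.223, G_2 = 10^(19.8/10) = 95.50
  Stage 3: F_3 = 10^(1.18/10) = 1.312, G_3 = 10^(−1.18/10) = 0.7621
  Stage 4: F_4 = 10^(4.14/10) = 2.594, G_4 = 10^(17.1/10) = 51.29
Friis cascade:
  F = 5.495 + (1.223 − 1)/0.1820 + (1.312 − 1)/17.38 + (2.594 − 1)/13.24 = 6.859
NF = 10 log₁₀(6.859) = 8.36 dB

8.36 dB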